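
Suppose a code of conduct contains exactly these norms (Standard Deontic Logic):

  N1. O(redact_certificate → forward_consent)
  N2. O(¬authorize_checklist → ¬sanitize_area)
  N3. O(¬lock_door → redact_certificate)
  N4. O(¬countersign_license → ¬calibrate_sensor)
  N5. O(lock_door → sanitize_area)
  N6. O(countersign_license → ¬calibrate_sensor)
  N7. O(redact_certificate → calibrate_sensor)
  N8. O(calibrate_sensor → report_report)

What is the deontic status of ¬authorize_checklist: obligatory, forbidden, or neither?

Premises 6 and 4 are O(countersign_license → ¬calibrate_sensor) and O(¬countersign_license → ¬calibrate_sensor); every ideal world satisfies countersign_license or ¬countersign_license, so in either case ¬calibrate_sensor holds — hence O(¬calibrate_sensor).
Premise 7 is O(redact_certificate → calibrate_sensor); contrapositively O(¬calibrate_sensor → ¬redact_certificate). Since O(¬calibrate_sensor) holds, K gives O(¬redact_certificate).
Premise 3, O(¬lock_door → redact_certificate), contraposes to O(¬redact_certificate → lock_door); with O(¬redact_certificate) we get O(lock_door).
From O(lock_door) and premise 5, O(lock_door → sanitize_area), we obtain O(sanitize_area).
The contrapositive of premise 2 (O(¬authorize_checklist → ¬sanitize_area)) is O(sanitize_area → authorize_checklist), and O(sanitize_area) is already established, so O(authorize_checklist).
Premises 1, 8 do not contribute to this derivation.
Thus O(authorize_checklist), which is F(¬authorize_checklist): ¬authorize_checklist is forbidden.

Forbidden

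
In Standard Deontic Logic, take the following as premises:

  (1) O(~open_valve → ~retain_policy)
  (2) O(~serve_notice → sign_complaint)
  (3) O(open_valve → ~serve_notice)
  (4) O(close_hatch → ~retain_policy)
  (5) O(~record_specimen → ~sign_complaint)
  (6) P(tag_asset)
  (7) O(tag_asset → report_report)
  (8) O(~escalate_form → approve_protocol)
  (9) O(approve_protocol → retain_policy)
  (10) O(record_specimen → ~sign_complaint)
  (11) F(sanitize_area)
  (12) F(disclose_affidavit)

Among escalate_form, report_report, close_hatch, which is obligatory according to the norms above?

escalate_form

Premises 5 and 10 are O(~record_specimen → ~sign_complaint) and O(record_specimen → ~sign_complaint); every ideal world satisfies ~record_specimen or record_specimen, so in either case ~sign_complaint holds — hence O(~sign_complaint).
The contrapositive of premise 2 (O(~serve_notice → sign_complaint)) is O(~sign_complaint → serve_notice), and O(~sign_complaint) is already established, so O(serve_notice).
Premise 3 is O(open_valve → ~serve_notice); contrapositively O(serve_notice → ~open_valve). Since O(serve_notice) holds, K gives O(~open_valve).
With premise 1, O(~open_valve → ~retain_policy), the K-axiom yields O(~retain_policy).
The contrapositive of premise 9 (O(approve_protocol → retain_policy)) is O(~retain_policy → ~approve_protocol), and O(~retain_policy) is already established, so O(~approve_protocol).
The contrapositive of premise 8 (O(~escalate_form → approve_protocol)) is O(~approve_protocol → escalate_form), and O(~approve_protocol) is already established, so O(escalate_form).
So O(escalate_form) holds — escalate_form is obligatory. None of the other listed options is made obligatory by any chain of premises.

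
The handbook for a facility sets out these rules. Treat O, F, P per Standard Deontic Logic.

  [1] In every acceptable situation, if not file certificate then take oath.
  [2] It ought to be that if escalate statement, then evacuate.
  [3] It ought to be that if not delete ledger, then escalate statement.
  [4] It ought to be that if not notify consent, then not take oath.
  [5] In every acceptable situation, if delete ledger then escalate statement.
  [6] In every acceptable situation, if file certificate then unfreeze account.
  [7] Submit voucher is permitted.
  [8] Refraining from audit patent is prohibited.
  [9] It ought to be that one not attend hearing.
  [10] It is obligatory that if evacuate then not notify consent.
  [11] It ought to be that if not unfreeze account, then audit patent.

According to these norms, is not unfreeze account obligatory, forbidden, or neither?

Forbidden

Premises 3 and 5 are O(¬delete_ledger → escalate_statement) and O(delete_ledger → escalate_statement); every ideal world satisfies ¬delete_ledger or delete_ledger, so in either case escalate_statement holds — hence O(escalate_statement).
With premise 2, O(escalate_statement → evacuate), the K-axiom yields O(evacuate).
Premise 10 is O(evacuate → ¬notify_consent); since O(evacuate), deontic closure gives O(¬notify_consent).
Premise 4 is O(¬notify_consent → ¬take_oath); since O(¬notify_consent), deontic closure gives O(¬take_oath).
The contrapositive of premise 1 (O(¬file_certificate → take_oath)) is O(¬take_oath → file_certificate), and O(¬take_oath) is already established, so O(file_certificate).
Premise 6 is O(file_certificate → unfreeze_account); since O(file_certificate), deontic closure gives O(unfreeze_account).
Premises 7, 8, 9, 11 do not contribute to this derivation.
Thus O(unfreeze_account), which is F(¬unfreeze_account): ¬unfreeze_account is forbidden.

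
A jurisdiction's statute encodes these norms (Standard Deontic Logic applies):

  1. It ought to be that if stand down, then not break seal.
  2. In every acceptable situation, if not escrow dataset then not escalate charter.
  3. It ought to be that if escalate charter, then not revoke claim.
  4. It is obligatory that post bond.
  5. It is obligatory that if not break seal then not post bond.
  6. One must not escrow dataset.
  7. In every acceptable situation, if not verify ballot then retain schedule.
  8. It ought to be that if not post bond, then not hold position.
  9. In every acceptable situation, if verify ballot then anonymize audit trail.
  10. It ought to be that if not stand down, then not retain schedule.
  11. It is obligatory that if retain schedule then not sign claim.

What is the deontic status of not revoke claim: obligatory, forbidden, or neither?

Premise 3 is O(escalate_charter → ¬revoke_claim), but O(escalate_charter) is not derivable from the premises, so it does not yield O(¬revoke_claim).
No premise or chain of K-axiom applications forces O(¬revoke_claim), and none forces O(revoke_claim). So ¬revoke_claim is neither obligatory nor forbidden under these norms.

Neither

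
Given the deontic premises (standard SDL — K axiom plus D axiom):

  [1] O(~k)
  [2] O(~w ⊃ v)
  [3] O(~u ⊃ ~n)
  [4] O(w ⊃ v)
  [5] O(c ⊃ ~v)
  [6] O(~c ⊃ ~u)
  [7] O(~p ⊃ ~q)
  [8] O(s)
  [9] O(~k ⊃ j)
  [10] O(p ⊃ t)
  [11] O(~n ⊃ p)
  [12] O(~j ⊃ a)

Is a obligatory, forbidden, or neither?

Premise 12 is O(~j ⊃ a), but O(~j) is not derivable from the premises, so it does not yield O(a).
No premise or chain of K-axiom applications forces O(a), and none forces O(~a). So a is neither obligatory nor forbidden under these norms.

Neither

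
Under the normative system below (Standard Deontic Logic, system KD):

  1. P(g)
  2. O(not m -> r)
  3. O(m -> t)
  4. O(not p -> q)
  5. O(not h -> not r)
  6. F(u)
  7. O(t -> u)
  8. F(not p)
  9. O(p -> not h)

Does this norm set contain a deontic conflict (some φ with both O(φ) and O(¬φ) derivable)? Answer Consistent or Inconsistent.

Premise 8, F(not p), is equivalent to O(p).
Applying K to premise 9 (O(p -> not h)) and O(p) yields O(not h).
Applying K to premise 5 (O(not h -> not r)) and O(not h) yields O(not r).
The contrapositive of premise 2 (O(not m -> r)) is O(not r -> m), and O(not r) is already established, so O(m).
With premise 3, O(m -> t), the K-axiom yields O(t).
With premise 7, O(t -> u), the K-axiom yields O(u).
However, F(u) at premise 6 amounts to O(not u).
We now have both O(u) and O(not u) — u is simultaneously obligatory and forbidden, violating the D-axiom.

Inconsistent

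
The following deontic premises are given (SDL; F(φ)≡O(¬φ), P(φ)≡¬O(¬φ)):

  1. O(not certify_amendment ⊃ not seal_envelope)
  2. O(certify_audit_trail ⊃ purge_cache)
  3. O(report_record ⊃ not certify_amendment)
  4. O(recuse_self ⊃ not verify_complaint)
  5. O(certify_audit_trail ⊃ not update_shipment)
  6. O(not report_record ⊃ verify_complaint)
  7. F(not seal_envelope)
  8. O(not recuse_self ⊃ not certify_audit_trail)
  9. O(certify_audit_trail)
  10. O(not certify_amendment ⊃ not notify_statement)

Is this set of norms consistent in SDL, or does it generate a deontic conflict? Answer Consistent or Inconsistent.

Premise 7 is F(not seal_envelope), i.e. O(seal_envelope).
Premise 1 is O(not certify_amendment ⊃ not seal_envelope); contrapositively O(seal_envelope ⊃ certify_amendment). Since O(seal_envelope) holds, K gives O(certify_amendment).
Premise 3, O(report_record ⊃ not certify_amendment), contraposes to O(certify_amendment ⊃ not report_record); with O(certify_amendment) we get O(not report_record).
Applying K to premise 6 (O(not report_record ⊃ verify_complaint)) and O(not report_record) yields O(verify_complaint).
Premise 4 is O(recuse_self ⊃ not verify_complaint); contrapositively O(verify_complaint ⊃ not recuse_self). Since O(verify_complaint) holds, K gives O(not recuse_self).
From O(not recuse_self) and premise 8, O(not recuse_self ⊃ not certify_audit_trail), we obtain O(not certify_audit_trail).
However, premise 9 gives O(certify_audit_trail).
We now have both O(not certify_audit_trail) and O(certify_audit_trail) — certify_audit_trail is simultaneously obligatory and forbidden, violating the D-axiom.

Inconsistent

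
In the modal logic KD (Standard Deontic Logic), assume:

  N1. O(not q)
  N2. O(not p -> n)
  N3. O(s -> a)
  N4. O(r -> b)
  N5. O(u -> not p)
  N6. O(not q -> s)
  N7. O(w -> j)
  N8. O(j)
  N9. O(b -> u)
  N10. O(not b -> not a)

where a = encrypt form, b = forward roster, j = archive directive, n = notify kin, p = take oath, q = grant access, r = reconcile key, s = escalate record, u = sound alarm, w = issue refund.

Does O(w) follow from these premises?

No

Premise 7 is O(w -> j); even if O(j) held, inferring O(w) would be affirming the consequent — invalid.
No other premise forces O(w). An ideal world satisfying every premise can still have w false, so O(w) is not derivable.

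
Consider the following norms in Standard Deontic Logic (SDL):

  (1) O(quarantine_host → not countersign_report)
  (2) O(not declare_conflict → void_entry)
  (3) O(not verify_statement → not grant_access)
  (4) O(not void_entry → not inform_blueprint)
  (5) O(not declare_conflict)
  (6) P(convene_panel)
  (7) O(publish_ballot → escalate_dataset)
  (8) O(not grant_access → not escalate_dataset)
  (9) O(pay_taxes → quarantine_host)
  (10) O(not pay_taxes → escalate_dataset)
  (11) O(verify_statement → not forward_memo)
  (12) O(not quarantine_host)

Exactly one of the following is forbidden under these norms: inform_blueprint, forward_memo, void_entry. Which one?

Premise 12 states O(not quarantine_host) outright.
The contrapositive of premise 9 (O(pay_taxes → quarantine_host)) is O(not quarantine_host → not pay_taxes), and O(not quarantine_host) is already established, so O(not pay_taxes).
With premise 10, O(not pay_taxes → escalate_dataset), the K-axiom yields O(escalate_dataset).
Premise 8 is O(not grant_access → not escalate_dataset); contrapositively O(escalate_dataset → grant_access). Since O(escalate_dataset) holds, K gives O(grant_access).
The contrapositive of premise 3 (O(not verify_statement → not grant_access)) is O(grant_access → verify_statement), and O(grant_access) is already established, so O(verify_statement).
Premise 11 is O(verify_statement → not forward_memo); since O(verify_statement), deontic closure gives O(not forward_memo).
So O(not forward_memo) holds, i.e. forward_memo is forbidden. None of the other listed options is forbidden under the premises.

forward_memo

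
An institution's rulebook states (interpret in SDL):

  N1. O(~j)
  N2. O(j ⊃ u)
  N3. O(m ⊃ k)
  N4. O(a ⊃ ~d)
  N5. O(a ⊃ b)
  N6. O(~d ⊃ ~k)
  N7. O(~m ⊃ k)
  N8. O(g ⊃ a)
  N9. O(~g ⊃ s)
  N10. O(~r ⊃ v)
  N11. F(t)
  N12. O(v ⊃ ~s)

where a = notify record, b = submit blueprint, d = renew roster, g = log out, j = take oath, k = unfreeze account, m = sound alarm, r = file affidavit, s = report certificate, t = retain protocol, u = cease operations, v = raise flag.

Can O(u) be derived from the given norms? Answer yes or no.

No

Premise 2 is O(j ⊃ u), but O(j) is not derivable from the premises, so it does not yield O(u).
No other premise forces O(u). An ideal world satisfying every premise can still have u false, so O(u) is not derivable.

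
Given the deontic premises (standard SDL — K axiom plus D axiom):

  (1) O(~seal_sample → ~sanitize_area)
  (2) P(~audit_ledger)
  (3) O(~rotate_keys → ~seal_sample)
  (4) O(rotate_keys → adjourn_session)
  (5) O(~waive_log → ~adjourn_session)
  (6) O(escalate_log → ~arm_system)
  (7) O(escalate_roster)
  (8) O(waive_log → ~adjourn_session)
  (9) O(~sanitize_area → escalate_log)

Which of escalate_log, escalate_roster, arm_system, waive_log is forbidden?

Premises 8 and 5 are O(waive_log → ~adjourn_session) and O(~waive_log → ~adjourn_session); every ideal world satisfies waive_log or ~waive_log, so in either case ~adjourn_session holds — hence O(~adjourn_session).
Premise 4, O(rotate_keys → adjourn_session), contraposes to O(~adjourn_session → ~rotate_keys); with O(~adjourn_session) we get O(~rotate_keys).
Premise 3 is O(~rotate_keys → ~seal_sample); since O(~rotate_keys), deontic closure gives O(~seal_sample).
From O(~seal_sample) and premise 1, O(~seal_sample → ~sanitize_area), we obtain O(~sanitize_area).
Premise 9 is O(~sanitize_area → escalate_log); since O(~sanitize_area), deontic closure gives O(escalate_log).
Applying K to premise 6 (O(escalate_log → ~arm_system)) and O(escalate_log) yields O(~arm_system).
So O(~arm_system) holds, i.e. arm_system is forbidden. None of the other listed options is forbidden under the premises.

arm_system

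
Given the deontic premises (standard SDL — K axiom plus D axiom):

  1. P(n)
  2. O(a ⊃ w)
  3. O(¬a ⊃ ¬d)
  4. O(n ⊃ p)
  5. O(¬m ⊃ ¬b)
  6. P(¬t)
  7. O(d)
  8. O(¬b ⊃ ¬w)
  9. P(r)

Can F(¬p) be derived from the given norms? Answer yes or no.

Premise 4 is O(n ⊃ p), but O(n) is not derivable from the premises (the permission P(n) asserts only ¬O(¬n), not O(n)), so it does not yield O(p).
No other premise forces O(p). An ideal world satisfying every premise can still have ¬p true, so F(¬p) is not derivable.

No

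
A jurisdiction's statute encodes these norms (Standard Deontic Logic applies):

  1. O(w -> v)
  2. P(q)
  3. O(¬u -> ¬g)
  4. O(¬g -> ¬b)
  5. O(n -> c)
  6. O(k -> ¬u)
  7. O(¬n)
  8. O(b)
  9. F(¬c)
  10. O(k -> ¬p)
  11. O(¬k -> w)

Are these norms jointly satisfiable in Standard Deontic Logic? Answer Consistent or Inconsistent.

Consistent

Premise 5 is O(n -> c); even if O(c) held, inferring O(n) would be affirming the consequent — invalid.
So O(n) is not derivable, and the apparent clash with O(¬n) does not arise.
A world satisfying every obligation exists (e.g. b=true, c=true, g=true, k=false, n=false, p=false, q=false, u=true, v=true, w=true); no atom is both obligatory and forbidden, so the set is consistent.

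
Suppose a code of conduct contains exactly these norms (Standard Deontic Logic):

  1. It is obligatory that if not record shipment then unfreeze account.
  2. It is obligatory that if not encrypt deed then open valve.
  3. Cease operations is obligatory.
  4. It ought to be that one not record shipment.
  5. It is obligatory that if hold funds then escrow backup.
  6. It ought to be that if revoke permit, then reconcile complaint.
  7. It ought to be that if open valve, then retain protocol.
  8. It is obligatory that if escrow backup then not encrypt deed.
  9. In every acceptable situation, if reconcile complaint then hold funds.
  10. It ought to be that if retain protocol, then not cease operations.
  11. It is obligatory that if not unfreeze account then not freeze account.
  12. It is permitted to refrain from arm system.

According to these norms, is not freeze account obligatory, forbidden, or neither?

Premise 11 is O(¬unfreeze_account → ¬freeze_account), but O(¬unfreeze_account) is not derivable from the premises, so it does not yield O(¬freeze_account).
No premise or chain of K-axiom applications forces O(¬freeze_account), and none forces O(freeze_account). So ¬freeze_account is neither obligatory nor forbidden under these norms.

Neither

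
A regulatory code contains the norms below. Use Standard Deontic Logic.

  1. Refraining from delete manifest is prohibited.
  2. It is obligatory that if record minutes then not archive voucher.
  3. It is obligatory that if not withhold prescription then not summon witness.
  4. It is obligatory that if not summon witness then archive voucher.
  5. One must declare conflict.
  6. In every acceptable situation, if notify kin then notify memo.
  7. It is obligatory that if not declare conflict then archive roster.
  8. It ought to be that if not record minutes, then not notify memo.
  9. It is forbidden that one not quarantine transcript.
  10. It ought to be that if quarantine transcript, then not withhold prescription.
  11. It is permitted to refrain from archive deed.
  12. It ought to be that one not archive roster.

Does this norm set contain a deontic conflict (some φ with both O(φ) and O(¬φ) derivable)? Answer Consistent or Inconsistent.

Consistent

Premise 7 is O(¬declare_conflict → archive_roster), but O(¬declare_conflict) is not derivable from the premises, so it does not yield O(archive_roster).
So O(archive_roster) is not derivable, and the apparent clash with O(¬archive_roster) does not arise.
A world satisfying every obligation exists (e.g. archive_deed=false, archive_roster=false, archive_voucher=true, declare_conflict=true, delete_manifest=true, notify_kin=false, notify_memo=false, quarantine_transcript=true, record_minutes=false, summon_witness=false, withhold_prescription=false); no atom is both obligatory and forbidden, so the set is consistent.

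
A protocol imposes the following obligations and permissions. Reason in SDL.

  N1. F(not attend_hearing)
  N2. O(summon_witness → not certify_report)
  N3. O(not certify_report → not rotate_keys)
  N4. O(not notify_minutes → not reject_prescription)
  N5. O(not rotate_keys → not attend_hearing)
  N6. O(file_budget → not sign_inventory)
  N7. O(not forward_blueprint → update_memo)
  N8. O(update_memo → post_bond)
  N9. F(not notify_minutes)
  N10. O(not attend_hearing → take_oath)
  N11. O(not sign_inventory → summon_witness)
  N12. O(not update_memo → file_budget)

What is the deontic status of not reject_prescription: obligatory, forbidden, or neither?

Premise 4 is O(not notify_minutes → not reject_prescription), but O(not notify_minutes) is not derivable from the premises, so it does not yield O(not reject_prescription).
No premise or chain of K-axiom applications forces O(not reject_prescription), and none forces O(reject_prescription). So not reject_prescription is neither obligatory nor forbidden under these norms.

Neither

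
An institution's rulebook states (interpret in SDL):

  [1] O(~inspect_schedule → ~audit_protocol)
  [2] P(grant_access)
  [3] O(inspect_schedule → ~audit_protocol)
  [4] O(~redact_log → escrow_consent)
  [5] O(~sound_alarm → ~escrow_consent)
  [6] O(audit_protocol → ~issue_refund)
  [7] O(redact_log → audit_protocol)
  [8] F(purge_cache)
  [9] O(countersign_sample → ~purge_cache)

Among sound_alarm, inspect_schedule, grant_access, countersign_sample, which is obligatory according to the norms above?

sound_alarm

Premises 1 and 3 are O(~inspect_schedule → ~audit_protocol) and O(inspect_schedule → ~audit_protocol); every ideal world satisfies ~inspect_schedule or inspect_schedule, so in either case ~audit_protocol holds — hence O(~audit_protocol).
Premise 7 is O(redact_log → audit_protocol); contrapositively O(~audit_protocol → ~redact_log). Since O(~audit_protocol) holds, K gives O(~redact_log).
Applying K to premise 4 (O(~redact_log → escrow_consent)) and O(~redact_log) yields O(escrow_consent).
Premise 5 is O(~sound_alarm → ~escrow_consent); contrapositively O(escrow_consent → sound_alarm). Since O(escrow_consent) holds, K gives O(sound_alarm).
So O(sound_alarm) holds — sound_alarm is obligatory. None of the other listed options is made obligatory by any chain of premises.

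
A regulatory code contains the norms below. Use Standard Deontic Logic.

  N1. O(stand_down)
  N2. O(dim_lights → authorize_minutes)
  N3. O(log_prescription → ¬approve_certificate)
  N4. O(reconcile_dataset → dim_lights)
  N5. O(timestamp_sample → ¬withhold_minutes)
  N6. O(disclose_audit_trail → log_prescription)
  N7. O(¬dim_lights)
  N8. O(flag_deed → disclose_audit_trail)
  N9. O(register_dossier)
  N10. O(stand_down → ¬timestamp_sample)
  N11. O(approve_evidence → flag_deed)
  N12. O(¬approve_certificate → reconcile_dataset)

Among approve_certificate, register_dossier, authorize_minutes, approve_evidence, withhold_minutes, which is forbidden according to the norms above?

Premise 7 gives O(¬dim_lights).
Premise 4, O(reconcile_dataset → dim_lights), contraposes to O(¬dim_lights → ¬reconcile_dataset); with O(¬dim_lights) we get O(¬reconcile_dataset).
Premise 12, O(¬approve_certificate → reconcile_dataset), contraposes to O(¬reconcile_dataset → approve_certificate); with O(¬reconcile_dataset) we get O(approve_certificate).
The contrapositive of premise 3 (O(log_prescription → ¬approve_certificate)) is O(approve_certificate → ¬log_prescription), and O(approve_certificate) is already established, so O(¬log_prescription).
Premise 6 is O(disclose_audit_trail → log_prescription); contrapositively O(¬log_prescription → ¬disclose_audit_trail). Since O(¬log_prescription) holds, K gives O(¬disclose_audit_trail).
The contrapositive of premise 8 (O(flag_deed → disclose_audit_trail)) is O(¬disclose_audit_trail → ¬flag_deed), and O(¬disclose_audit_trail) is already established, so O(¬flag_deed).
The contrapositive of premise 11 (O(approve_evidence → flag_deed)) is O(¬flag_deed → ¬approve_evidence), and O(¬flag_deed) is already established, so O(¬approve_evidence).
So O(¬approve_evidence) holds, i.e. approve_evidence is forbidden. None of the other listed options is forbidden under the premises.

approve_evidence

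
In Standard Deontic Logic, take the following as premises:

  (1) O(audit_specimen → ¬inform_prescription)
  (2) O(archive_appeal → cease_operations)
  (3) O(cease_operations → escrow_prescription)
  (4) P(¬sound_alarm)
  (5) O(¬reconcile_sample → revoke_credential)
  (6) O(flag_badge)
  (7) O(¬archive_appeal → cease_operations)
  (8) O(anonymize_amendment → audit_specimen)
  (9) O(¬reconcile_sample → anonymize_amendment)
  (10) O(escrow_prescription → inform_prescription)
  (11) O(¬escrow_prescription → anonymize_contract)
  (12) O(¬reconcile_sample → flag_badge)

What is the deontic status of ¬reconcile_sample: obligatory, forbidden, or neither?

By case analysis on ¬archive_appeal: premise 7 gives O(¬archive_appeal → cease_operations) and premise 2 gives O(archive_appeal → cease_operations), so O(cease_operations) either way.
Applying K to premise 3 (O(cease_operations → escrow_prescription)) and O(cease_operations) yields O(escrow_prescription).
Applying K to premise 10 (O(escrow_prescription → inform_prescription)) and O(escrow_prescription) yields O(inform_prescription).
Premise 1, O(audit_specimen → ¬inform_prescription), contraposes to O(inform_prescription → ¬audit_specimen); with O(inform_prescription) we get O(¬audit_specimen).
The contrapositive of premise 8 (O(anonymize_amendment → audit_specimen)) is O(¬audit_specimen → ¬anonymize_amendment), and O(¬audit_specimen) is already established, so O(¬anonymize_amendment).
Premise 9, O(¬reconcile_sample → anonymize_amendment), contraposes to O(¬anonymize_amendment → reconcile_sample); with O(¬anonymize_amendment) we get O(reconcile_sample).
Premises 4, 5, 6, 11, 12 do not contribute to this derivation.
Thus O(reconcile_sample), which is F(¬reconcile_sample): ¬reconcile_sample is forbidden.

Forbidden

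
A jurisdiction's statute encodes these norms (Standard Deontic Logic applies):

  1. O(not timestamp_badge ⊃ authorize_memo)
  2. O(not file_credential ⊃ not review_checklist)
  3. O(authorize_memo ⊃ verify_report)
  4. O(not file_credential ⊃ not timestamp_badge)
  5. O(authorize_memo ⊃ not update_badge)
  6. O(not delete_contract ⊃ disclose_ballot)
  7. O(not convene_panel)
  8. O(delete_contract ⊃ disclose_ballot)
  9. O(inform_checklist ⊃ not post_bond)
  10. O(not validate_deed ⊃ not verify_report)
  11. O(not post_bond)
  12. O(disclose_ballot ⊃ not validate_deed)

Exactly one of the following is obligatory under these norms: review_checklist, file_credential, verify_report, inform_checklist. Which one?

file_credential

By case analysis on delete_contract: premise 8 gives O(delete_contract ⊃ disclose_ballot) and premise 6 gives O(not delete_contract ⊃ disclose_ballot), so O(disclose_ballot) either way.
Applying K to premise 12 (O(disclose_ballot ⊃ not validate_deed)) and O(disclose_ballot) yields O(not validate_deed).
Applying K to premise 10 (O(not validate_deed ⊃ not verify_report)) and O(not validate_deed) yields O(not verify_report).
The contrapositive of premise 3 (O(authorize_memo ⊃ verify_report)) is O(not verify_report ⊃ not authorize_memo), and O(not verify_report) is already established, so O(not authorize_memo).
Premise 1 is O(not timestamp_badge ⊃ authorize_memo); contrapositively O(not authorize_memo ⊃ timestamp_badge). Since O(not authorize_memo) holds, K gives O(timestamp_badge).
Premise 4 is O(not file_credential ⊃ not timestamp_badge); contrapositively O(timestamp_badge ⊃ file_credential). Since O(timestamp_badge) holds, K gives O(file_credential).
So O(file_credential) holds — file_credential is obligatory. None of the other listed options is made obligatory by any chain of premises.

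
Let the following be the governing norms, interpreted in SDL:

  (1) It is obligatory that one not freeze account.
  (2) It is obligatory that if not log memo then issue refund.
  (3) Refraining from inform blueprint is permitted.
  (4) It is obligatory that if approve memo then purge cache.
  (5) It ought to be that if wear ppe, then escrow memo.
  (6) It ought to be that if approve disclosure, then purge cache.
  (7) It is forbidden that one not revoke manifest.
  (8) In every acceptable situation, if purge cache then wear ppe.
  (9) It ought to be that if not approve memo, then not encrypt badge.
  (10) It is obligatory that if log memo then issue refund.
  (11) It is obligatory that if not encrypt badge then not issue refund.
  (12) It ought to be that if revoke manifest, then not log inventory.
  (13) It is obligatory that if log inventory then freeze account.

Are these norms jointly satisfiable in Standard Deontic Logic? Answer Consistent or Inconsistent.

Consistent

Premise 13 is O(log_inventory → freeze_account), but O(log_inventory) is not derivable from the premises, so it does not yield O(freeze_account).
So O(freeze_account) is not derivable, and the apparent clash with O(¬freeze_account) does not arise.
A world satisfying every obligation exists (e.g. approve_disclosure=false, approve_memo=true, encrypt_badge=true, escrow_memo=true, freeze_account=false, inform_blueprint=false, issue_refund=true, log_inventory=false, log_memo=false, purge_cache=true, revoke_manifest=true, wear_ppe=true); no atom is both obligatory and forbidden, so the set is consistent.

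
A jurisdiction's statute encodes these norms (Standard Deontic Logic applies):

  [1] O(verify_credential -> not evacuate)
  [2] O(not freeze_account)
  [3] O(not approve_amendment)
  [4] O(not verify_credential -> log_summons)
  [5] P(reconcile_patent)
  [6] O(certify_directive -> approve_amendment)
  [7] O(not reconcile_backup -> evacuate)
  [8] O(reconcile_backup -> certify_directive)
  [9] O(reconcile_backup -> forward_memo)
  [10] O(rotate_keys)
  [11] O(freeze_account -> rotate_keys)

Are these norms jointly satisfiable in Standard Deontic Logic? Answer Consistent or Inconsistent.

Consistent

Premise 11 is O(freeze_account -> rotate_keys); even if O(rotate_keys) held, inferring O(freeze_account) would be affirming the consequent — invalid.
So O(freeze_account) is not derivable, and the apparent clash with O(not freeze_account) does not arise.
A world satisfying every obligation exists (e.g. approve_amendment=false, certify_directive=false, evacuate=true, forward_memo=false, freeze_account=false, log_summons=true, reconcile_backup=false, reconcile_patent=false, rotate_keys=true, verify_credential=false); no atom is both obligatory and forbidden, so the set is consistent.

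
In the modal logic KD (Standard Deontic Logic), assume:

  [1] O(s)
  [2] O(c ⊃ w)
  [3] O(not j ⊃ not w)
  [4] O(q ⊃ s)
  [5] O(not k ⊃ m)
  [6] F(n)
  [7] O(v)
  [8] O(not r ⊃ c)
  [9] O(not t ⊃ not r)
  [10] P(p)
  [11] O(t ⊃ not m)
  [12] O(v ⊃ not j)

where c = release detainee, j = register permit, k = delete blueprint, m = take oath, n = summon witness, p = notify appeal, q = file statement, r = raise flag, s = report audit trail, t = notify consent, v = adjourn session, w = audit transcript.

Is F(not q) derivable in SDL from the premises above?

Premise 4 is O(q ⊃ s); even if O(s) held, inferring O(q) would be affirming the consequent — invalid.
No other premise forces O(q). An ideal world satisfying every premise can still have not q true, so F(not q) is not derivable.

No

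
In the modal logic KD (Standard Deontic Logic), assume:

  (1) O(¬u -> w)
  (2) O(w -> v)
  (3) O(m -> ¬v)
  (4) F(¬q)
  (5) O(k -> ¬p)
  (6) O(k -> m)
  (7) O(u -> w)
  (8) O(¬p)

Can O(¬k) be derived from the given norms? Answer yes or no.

Premises 7 and 1 are O(u -> w) and O(¬u -> w); every ideal world satisfies u or ¬u, so in either case w holds — hence O(w).
Applying K to premise 2 (O(w -> v)) and O(w) yields O(v).
Premise 3 is O(m -> ¬v); contrapositively O(v -> ¬m). Since O(v) holds, K gives O(¬m).
Premise 6, O(k -> m), contraposes to O(¬m -> ¬k); with O(¬m) we get O(¬k).
Premises 4, 5, 8 do not contribute to this derivation.
So O(¬k) follows.

Yes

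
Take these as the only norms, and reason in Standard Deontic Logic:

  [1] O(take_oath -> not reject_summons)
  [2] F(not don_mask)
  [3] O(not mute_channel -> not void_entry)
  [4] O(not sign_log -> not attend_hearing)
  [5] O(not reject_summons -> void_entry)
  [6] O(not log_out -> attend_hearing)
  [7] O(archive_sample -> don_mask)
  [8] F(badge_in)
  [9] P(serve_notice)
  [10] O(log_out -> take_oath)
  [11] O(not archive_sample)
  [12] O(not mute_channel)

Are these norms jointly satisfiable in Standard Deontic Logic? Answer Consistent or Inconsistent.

Premise 7 is O(archive_sample -> don_mask); even if O(don_mask) held, inferring O(archive_sample) would be affirming the consequent — invalid.
So O(archive_sample) is not derivable, and the apparent clash with O(not archive_sample) does not arise.
A world satisfying every obligation exists (e.g. archive_sample=false, attend_hearing=true, badge_in=false, don_mask=true, log_out=false, mute_channel=false, reject_summons=true, serve_notice=false, sign_log=true, take_oath=false, void_entry=false); no atom is both obligatory and forbidden, so the set is consistent.

Consistent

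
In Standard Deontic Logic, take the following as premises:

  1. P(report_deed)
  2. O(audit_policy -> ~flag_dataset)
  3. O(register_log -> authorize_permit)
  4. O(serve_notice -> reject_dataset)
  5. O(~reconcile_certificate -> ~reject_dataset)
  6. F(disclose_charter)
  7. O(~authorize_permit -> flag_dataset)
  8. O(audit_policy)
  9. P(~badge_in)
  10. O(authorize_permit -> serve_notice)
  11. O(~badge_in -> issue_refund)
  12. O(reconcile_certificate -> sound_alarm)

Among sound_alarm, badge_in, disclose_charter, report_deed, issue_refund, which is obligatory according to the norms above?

sound_alarm

Premise 8 gives O(audit_policy).
With premise 2, O(audit_policy -> ~flag_dataset), the K-axiom yields O(~flag_dataset).
The contrapositive of premise 7 (O(~authorize_permit -> flag_dataset)) is O(~flag_dataset -> authorize_permit), and O(~flag_dataset) is already established, so O(authorize_permit).
Premise 10 is O(authorize_permit -> serve_notice); since O(authorize_permit), deontic closure gives O(serve_notice).
From O(serve_notice) and premise 4, O(serve_notice -> reject_dataset), we obtain O(reject_dataset).
Premise 5 is O(~reconcile_certificate -> ~reject_dataset); contrapositively O(reject_dataset -> reconcile_certificate). Since O(reject_dataset) holds, K gives O(reconcile_certificate).
Premise 12 is O(reconcile_certificate -> sound_alarm); since O(reconcile_certificate), deontic closure gives O(sound_alarm).
So O(sound_alarm) holds — sound_alarm is obligatory. None of the other listed options is made obligatory by any chain of premises.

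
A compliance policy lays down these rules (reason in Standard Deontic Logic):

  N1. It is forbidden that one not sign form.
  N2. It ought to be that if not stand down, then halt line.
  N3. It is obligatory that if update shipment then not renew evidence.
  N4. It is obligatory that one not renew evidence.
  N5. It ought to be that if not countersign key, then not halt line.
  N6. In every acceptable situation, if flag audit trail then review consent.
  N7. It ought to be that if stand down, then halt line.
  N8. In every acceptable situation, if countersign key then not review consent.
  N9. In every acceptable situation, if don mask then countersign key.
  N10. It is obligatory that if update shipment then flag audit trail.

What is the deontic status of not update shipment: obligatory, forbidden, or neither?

By case analysis on ¬stand_down: premise 2 gives O(¬stand_down → halt_line) and premise 7 gives O(stand_down → halt_line), so O(halt_line) either way.
Premise 5, O(¬countersign_key → ¬halt_line), contraposes to O(halt_line → countersign_key); with O(halt_line) we get O(countersign_key).
From O(countersign_key) and premise 8, O(countersign_key → ¬review_consent), we obtain O(¬review_consent).
Premise 6 is O(flag_audit_trail → review_consent); contrapositively O(¬review_consent → ¬flag_audit_trail). Since O(¬review_consent) holds, K gives O(¬flag_audit_trail).
Premise 10 is O(update_shipment → flag_audit_trail); contrapositively O(¬flag_audit_trail → ¬update_shipment). Since O(¬flag_audit_trail) holds, K gives O(¬update_shipment).
Premises 1, 3, 4, 9 do not contribute to this derivation.
Hence ¬update_shipment is obligatory.

Obligatory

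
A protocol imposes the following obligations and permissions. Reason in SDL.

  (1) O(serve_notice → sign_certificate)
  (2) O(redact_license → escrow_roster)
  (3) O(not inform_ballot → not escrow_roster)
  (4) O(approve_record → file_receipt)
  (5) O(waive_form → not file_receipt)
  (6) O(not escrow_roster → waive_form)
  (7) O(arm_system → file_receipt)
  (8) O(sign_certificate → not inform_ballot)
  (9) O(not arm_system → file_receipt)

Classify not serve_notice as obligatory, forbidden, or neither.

Obligatory

By case analysis on not arm_system: premise 9 gives O(not arm_system → file_receipt) and premise 7 gives O(arm_system → file_receipt), so O(file_receipt) either way.
Premise 5, O(waive_form → not file_receipt), contraposes to O(file_receipt → not waive_form); with O(file_receipt) we get O(not waive_form).
Premise 6, O(not escrow_roster → waive_form), contraposes to O(not waive_form → escrow_roster); with O(not waive_form) we get O(escrow_roster).
Premise 3 is O(not inform_ballot → not escrow_roster); contrapositively O(escrow_roster → inform_ballot). Since O(escrow_roster) holds, K gives O(inform_ballot).
Premise 8, O(sign_certificate → not inform_ballot), contraposes to O(inform_ballot → not sign_certificate); with O(inform_ballot) we get O(not sign_certificate).
Premise 1, O(serve_notice → sign_certificate), contraposes to O(not sign_certificate → not serve_notice); with O(not sign_certificate) we get O(not serve_notice).
Premises 2, 4 do not contribute to this derivation.
Hence not serve_notice is obligatory.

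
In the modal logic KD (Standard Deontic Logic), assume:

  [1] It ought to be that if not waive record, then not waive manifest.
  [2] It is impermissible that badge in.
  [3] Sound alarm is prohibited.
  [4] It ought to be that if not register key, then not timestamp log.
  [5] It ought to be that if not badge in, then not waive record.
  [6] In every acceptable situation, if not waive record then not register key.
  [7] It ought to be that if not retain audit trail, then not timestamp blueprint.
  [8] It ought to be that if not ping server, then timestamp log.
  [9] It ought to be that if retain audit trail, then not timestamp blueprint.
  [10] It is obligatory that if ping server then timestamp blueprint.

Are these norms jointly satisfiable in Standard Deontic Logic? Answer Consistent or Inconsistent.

By case analysis on retain_audit_trail: premise 9 gives O(retain_audit_trail → ¬timestamp_blueprint) and premise 7 gives O(¬retain_audit_trail → ¬timestamp_blueprint), so O(¬timestamp_blueprint) either way.
Premise 10 is O(ping_server → timestamp_blueprint); contrapositively O(¬timestamp_blueprint → ¬ping_server). Since O(¬timestamp_blueprint) holds, K gives O(¬ping_server).
From O(¬ping_server) and premise 8, O(¬ping_server → timestamp_log), we obtain O(timestamp_log).
Premise 4 is O(¬register_key → ¬timestamp_log); contrapositively O(timestamp_log → register_key). Since O(timestamp_log) holds, K gives O(register_key).
The contrapositive of premise 6 (O(¬waive_record → ¬register_key)) is O(register_key → waive_record), and O(register_key) is already established, so O(waive_record).
Premise 5, O(¬badge_in → ¬waive_record), contraposes to O(waive_record → badge_in); with O(waive_record) we get O(badge_in).
Yet premise 2 is F(badge_in), i.e. O(¬badge_in).
We now have both O(badge_in) and O(¬badge_in) — badge_in is simultaneously obligatory and forbidden, violating the D-axiom.

Inconsistent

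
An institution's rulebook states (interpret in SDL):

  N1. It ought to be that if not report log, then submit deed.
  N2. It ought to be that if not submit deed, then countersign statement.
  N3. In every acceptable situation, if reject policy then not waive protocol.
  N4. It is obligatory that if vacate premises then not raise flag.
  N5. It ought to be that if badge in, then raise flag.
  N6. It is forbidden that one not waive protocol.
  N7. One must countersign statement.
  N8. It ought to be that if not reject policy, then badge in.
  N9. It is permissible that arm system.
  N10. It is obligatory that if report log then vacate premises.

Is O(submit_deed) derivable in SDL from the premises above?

Yes

Premise 6 is F(¬waive_protocol), i.e. O(waive_protocol).
The contrapositive of premise 3 (O(reject_policy → ¬waive_protocol)) is O(waive_protocol → ¬reject_policy), and O(waive_protocol) is already established, so O(¬reject_policy).
Premise 8 is O(¬reject_policy → badge_in); since O(¬reject_policy), deontic closure gives O(badge_in).
Applying K to premise 5 (O(badge_in → raise_flag)) and O(badge_in) yields O(raise_flag).
The contrapositive of premise 4 (O(vacate_premises → ¬raise_flag)) is O(raise_flag → ¬vacate_premises), and O(raise_flag) is already established, so O(¬vacate_premises).
Premise 10 is O(report_log → vacate_premises); contrapositively O(¬vacate_premises → ¬report_log). Since O(¬vacate_premises) holds, K gives O(¬report_log).
Applying K to premise 1 (O(¬report_log → submit_deed)) and O(¬report_log) yields O(submit_deed).
Premises 2, 7, 9 do not contribute to this derivation.
So O(submit_deed) follows.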